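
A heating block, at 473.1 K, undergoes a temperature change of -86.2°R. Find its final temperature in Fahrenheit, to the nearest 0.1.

Initial temperature in Celsius: 473.1 - 273.15 = 199.9500°C.
The 86.2°R change is an interval, so only the factor 5/9 applies: -86.2 × 5/9 = -47.8889°C.
Final Celsius temperature: 199.9500 - 47.8889 = 152.0611°C.
In Fahrenheit: 152.0611 × 1.8 + 32 = 305.7°F.

305.7°F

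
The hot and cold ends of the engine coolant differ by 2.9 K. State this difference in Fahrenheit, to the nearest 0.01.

5.22°F

An interval of 1 K corresponds to 1.8°F.
2.9 × 1.8 = 5.22.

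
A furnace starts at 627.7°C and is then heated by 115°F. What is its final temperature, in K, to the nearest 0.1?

The 115°F change is an interval, so only the factor 5/9 applies: +115 × 5/9 = +63.8889°C.
Final Celsius temperature: 627.7000 + 63.8889 = 691.5889°C.
In kelvin: 691.5889 + 273.15 = 964.7 K.

964.7 K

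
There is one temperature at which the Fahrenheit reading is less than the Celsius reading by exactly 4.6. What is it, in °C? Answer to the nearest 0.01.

-45.75°C

Let C be the Celsius reading. The Fahrenheit reading is F = 1.8·C + 32.
Require F - C = -4.6: (0.8)·C + 32 = -4.6.
C = (-4.6 - 32) / (0.8) = -45.75.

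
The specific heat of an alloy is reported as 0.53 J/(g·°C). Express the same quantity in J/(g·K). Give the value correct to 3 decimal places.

The quantity depends on a temperature interval, so only the ratio of degree sizes applies; the offset between the scales is irrelevant.
A change of 1 K is a change of 1°C, so per K the value is 0.53 × 1 = 0.530.

0.530 J/(g·K)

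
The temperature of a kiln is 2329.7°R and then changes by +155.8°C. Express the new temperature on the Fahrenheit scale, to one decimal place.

Initial temperature in Celsius: (2329.7 - 491.67) × 5/9 = 1021.1278°C.
Final Celsius temperature: 1021.1278 + 155.8000 = 1176.9278°C.
In Fahrenheit: 1176.9278 × 1.8 + 32 = 2150.5°F.

2150.5°F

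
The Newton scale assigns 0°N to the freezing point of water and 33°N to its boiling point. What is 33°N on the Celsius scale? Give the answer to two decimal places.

Linear interpolation between the fixed points: C = (33 - 0) × 100 / (33 - 0) = 100.0000°C.

100.00°C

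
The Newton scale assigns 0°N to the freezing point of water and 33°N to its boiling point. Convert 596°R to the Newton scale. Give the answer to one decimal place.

First in Celsius: (596 - 491.67) × 5/9 = 57.9611°C.
Linearly onto the Newton scale: 0 + (57.9611 / 100) × (33 - 0) = 19.1°N.

19.1°N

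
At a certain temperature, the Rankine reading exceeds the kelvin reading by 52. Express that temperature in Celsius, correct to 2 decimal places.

Let x be the Rankine reading; then the kelvin reading is 5/9·x.
(5/9·x) - x = -52  ⇒  (-4/9)·x = -52  ⇒  x = 117.0000°R.
In Celsius: (117 - 491.67) × 5/9 = -208.15°C.

-208.15°C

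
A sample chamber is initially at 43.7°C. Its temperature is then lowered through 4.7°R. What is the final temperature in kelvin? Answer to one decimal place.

The 4.7°R change is an interval, so only the factor 5/9 applies: -4.7 × 5/9 = -2.6111°C.
Final Celsius temperature: 43.7000 - 2.6111 = 41.0889°C.
In kelvin: 41.0889 + 273.15 = 314.2 K.

314.2 K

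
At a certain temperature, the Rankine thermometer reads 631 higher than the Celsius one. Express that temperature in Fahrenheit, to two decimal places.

Let x be the Celsius reading; then the Rankine reading is 1.8·x + 491.67.
(1.8·x + 491.67) - x = 631  ⇒  (0.8)·x = 139.33  ⇒  x = 174.1625°C.
In Fahrenheit: 174.1625 × 1.8 + 32 = 345.49°F.

345.49°F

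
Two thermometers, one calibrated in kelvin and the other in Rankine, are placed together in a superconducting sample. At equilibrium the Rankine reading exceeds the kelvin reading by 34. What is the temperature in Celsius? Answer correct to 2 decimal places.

Let x be the kelvin reading; then the Rankine reading is 1.8·x.
(1.8·x) - x = 34  ⇒  (0.8)·x = 34  ⇒  x = 42.5000 K.
In Celsius: 42.5 - 273.15 = -230.65°C.

-230.65°C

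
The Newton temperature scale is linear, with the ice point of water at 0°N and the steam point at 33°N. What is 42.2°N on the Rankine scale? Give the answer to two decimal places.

Linear interpolation between the fixed points: C = (42.2 - 0) × 100 / (33 - 0) = 127.8788°C.
Then 127.8788 × 1.8 + 491.67 = 721.85°R.

721.85°R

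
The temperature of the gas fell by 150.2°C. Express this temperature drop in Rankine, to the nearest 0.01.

Only the scale ratio 1.8 matters for a change in temperature.
150.2 × 1.8 = 270.36.

270.36°R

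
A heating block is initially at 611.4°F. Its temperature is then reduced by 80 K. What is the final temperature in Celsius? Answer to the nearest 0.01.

Initial temperature in Celsius: (611.4 - 32) × 5/9 = 321.8889°C.
The 80 K change is an interval; Kelvin and Celsius degrees are the same size, so ΔC = -80°C.
Final Celsius temperature: 321.8889 - 80.0000 = 241.8889°C.

241.89°C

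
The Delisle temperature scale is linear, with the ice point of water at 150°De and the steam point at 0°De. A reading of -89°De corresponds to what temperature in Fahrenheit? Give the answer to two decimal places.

318.80°F

Linear interpolation between the fixed points: C = (-89 - 150) × 100 / (0 - 150) = 159.3333°C.
Then 159.3333 × 1.8 + 32 = 318.80°F.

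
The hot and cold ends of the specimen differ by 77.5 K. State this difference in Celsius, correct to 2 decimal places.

77.50°C

Kelvin and Celsius degrees are the same size, so the interval is unchanged: 77.50.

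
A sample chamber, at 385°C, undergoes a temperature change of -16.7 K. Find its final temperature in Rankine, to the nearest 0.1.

The 16.7 K change is an interval; Kelvin and Celsius degrees are the same size, so ΔC = -16.7°C.
Final Celsius temperature: 385.0000 - 16.7000 = 368.3000°C.
In Rankine: 368.3000 × 1.8 + 491.67 = 1154.6°R.

1154.6°R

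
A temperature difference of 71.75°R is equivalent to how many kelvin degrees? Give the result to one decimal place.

For a temperature interval the offset drops out; only the factor 5/9 applies.
71.75 × 5/9 = 39.9.

39.9 K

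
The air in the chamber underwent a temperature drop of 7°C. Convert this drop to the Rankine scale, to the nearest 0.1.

12.6°R

Only the scale ratio 1.8 matters for a change in temperature.
7 × 1.8 = 12.6.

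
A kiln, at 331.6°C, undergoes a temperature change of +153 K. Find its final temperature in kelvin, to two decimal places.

757.75 K

The 153 K change is an interval; Kelvin and Celsius degrees are the same size, so ΔC = +153°C.
Final Celsius temperature: 331.6000 + 153.0000 = 484.6000°C.
In kelvin: 484.6000 + 273.15 = 757.75 K.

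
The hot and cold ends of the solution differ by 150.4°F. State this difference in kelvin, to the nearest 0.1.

83.6 K

Only the scale ratio 5/9 matters for a change in temperature.
150.4 × 5/9 = 83.6.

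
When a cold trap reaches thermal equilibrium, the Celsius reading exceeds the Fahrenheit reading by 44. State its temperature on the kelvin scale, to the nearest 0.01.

Let x be the Celsius reading; then the Fahrenheit reading is 1.8·x + 32.
(1.8·x + 32) - x = -44  ⇒  (0.8)·x = -76  ⇒  x = -95.0000°C.
In kelvin: -95.0000 + 273.15 = 178.15 K.

178.15 K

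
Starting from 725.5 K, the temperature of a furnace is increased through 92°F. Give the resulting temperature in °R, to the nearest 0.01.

1397.90°R

Initial temperature in Celsius: 725.5 - 273.15 = 452.3500°C.
The 92°F change is an interval, so only the factor 5/9 applies: +92 × 5/9 = +51.1111°C.
Final Celsius temperature: 452.3500 + 51.1111 = 503.4611°C.
In Rankine: 503.4611 × 1.8 + 491.67 = 1397.90°R.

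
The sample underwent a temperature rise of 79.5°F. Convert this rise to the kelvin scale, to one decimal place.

For a temperature interval the offset drops out; only the factor 5/9 applies.
79.5 × 5/9 = 44.2.

44.2 K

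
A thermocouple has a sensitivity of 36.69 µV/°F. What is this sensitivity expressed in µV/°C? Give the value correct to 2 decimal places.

The quantity depends on a temperature interval, so only the ratio of degree sizes applies; the offset between the scales is irrelevant.
A change of 1°C is a change of 1.8°F, so per °C the value is 36.69 × 1.8 = 66.04.

66.04 µV/°C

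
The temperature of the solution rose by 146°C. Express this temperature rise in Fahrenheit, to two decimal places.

Only the scale ratio 1.8 matters for a change in temperature.
146 × 1.8 = 262.80.

262.80°F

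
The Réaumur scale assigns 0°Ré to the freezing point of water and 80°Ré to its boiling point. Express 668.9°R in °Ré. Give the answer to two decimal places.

First in Celsius: (668.9 - 491.67) × 5/9 = 98.4611°C.
Linearly onto the Réaumur scale: 0 + (98.4611 / 100) × (80 - 0) = 78.77°Ré.

78.77°Ré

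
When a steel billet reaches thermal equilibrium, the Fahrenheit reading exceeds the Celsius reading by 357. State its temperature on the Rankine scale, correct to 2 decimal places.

1222.92°R

Let x be the Celsius reading; then the Fahrenheit reading is 1.8·x + 32.
(1.8·x + 32) - x = 357  ⇒  (0.8)·x = 325  ⇒  x = 406.2500°C.
In Rankine: 406.2500 × 1.8 + 491.67 = 1222.92°R.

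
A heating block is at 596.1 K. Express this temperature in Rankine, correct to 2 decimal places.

In Celsius: 596.1 - 273.15 = 322.9500°C.
In Rankine: 322.9500 × 1.8 + 491.67 = 1072.98°R.

1072.98°R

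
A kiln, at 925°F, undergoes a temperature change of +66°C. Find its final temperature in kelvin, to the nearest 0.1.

Initial temperature in Celsius: (925 - 32) × 5/9 = 496.1111°C.
Final Celsius temperature: 496.1111 + 66.0000 = 562.1111°C.
In kelvin: 562.1111 + 273.15 = 835.3 K.

835.3 K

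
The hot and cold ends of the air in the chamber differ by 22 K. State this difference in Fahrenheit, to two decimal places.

Only the scale ratio 1.8 matters for a change in temperature.
22 × 1.8 = 39.60.

39.60°F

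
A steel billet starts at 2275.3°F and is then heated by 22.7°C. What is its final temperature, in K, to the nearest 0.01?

Initial temperature in Celsius: (2275.3 - 32) × 5/9 = 1246.2778°C.
Final Celsius temperature: 1246.2778 + 22.7000 = 1268.9778°C.
In kelvin: 1268.9778 + 273.15 = 1542.13 K.

1542.13 K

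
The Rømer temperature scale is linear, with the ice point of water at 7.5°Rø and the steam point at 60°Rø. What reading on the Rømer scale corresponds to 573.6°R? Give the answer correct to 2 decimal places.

First in Celsius: (573.6 - 491.67) × 5/9 = 45.5167°C.
Linearly onto the Rømer scale: 7.5 + (45.5167 / 100) × (60 - 7.5) = 31.40°Rø.

31.40°Rø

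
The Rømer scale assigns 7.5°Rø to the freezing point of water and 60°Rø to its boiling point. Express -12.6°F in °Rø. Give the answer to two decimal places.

-5.51°Rø

First in Celsius: (-12.6 - 32) × 5/9 = -24.7778°C.
Linearly onto the Rømer scale: 7.5 + (-24.7778 / 100) × (60 - 7.5) = -5.51°Rø.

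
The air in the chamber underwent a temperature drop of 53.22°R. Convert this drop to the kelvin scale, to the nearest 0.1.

29.6 K

For a temperature interval the offset drops out; only the factor 5/9 applies.
53.22 × 5/9 = 29.6.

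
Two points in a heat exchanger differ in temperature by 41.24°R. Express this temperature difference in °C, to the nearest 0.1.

An interval of 1°R corresponds to 5/9°C.
41.24 × 5/9 = 22.9.

22.9°C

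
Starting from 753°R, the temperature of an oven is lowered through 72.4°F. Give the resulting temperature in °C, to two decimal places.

104.96°C

Initial temperature in Celsius: (753 - 491.67) × 5/9 = 145.1833°C.
The 72.4°F change is an interval, so only the factor 5/9 applies: -72.4 × 5/9 = -40.2222°C.
Final Celsius temperature: 145.1833 - 40.2222 = 104.9611°C.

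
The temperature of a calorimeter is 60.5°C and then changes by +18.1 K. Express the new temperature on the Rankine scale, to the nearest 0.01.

The 18.1 K change is an interval; Kelvin and Celsius degrees are the same size, so ΔC = +18.1°C.
Final Celsius temperature: 60.5000 + 18.1000 = 78.6000°C.
In Rankine: 78.6000 × 1.8 + 491.67 = 633.15°R.

633.15°R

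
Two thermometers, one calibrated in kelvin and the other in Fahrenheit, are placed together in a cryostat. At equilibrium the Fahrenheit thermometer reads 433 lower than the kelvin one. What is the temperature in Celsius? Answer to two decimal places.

Let x be the kelvin reading; then the Fahrenheit reading is 1.8·x - 459.67.
(1.8·x - 459.67) - x = -433  ⇒  (0.8)·x = 26.67  ⇒  x = 33.3375 K.
In Celsius: 33.3375 - 273.15 = -239.81°C.

-239.81°C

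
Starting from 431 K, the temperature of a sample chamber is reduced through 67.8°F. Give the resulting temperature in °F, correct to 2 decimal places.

248.33°F

Initial temperature in Celsius: 431 - 273.15 = 157.8500°C.
The 67.8°F change is an interval, so only the factor 5/9 applies: -67.8 × 5/9 = -37.6667°C.
Final Celsius temperature: 157.8500 - 37.6667 = 120.1833°C.
In Fahrenheit: 120.1833 × 1.8 + 32 = 248.33°F.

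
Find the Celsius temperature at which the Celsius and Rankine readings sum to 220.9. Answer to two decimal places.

-96.70°C

Let C be the Celsius reading. The Rankine reading is R = 1.8·C + 491.67.
Require C + R = 220.9: (2.8)·C + 491.67 = 220.9.
C = (220.9 - 491.67) / (2.8) = -96.70.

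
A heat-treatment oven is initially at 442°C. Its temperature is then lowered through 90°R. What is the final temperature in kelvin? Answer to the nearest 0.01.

The 90°R change is an interval, so only the factor 5/9 applies: -90 × 5/9 = -50.0000°C.
Final Celsius temperature: 442.0000 - 50.0000 = 392.0000°C.
In kelvin: 392.0000 + 273.15 = 665.15 K.

665.15 K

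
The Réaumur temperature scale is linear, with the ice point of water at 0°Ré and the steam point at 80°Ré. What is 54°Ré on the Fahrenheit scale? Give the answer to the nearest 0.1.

Linear interpolation between the fixed points: C = (54 - 0) × 100 / (80 - 0) = 67.5000°C.
Then 67.5000 × 1.8 + 32 = 153.5°F.

153.5°F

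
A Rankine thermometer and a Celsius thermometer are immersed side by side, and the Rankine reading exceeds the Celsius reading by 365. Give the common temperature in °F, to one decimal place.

Let x be the Rankine reading; then the Celsius reading is 5/9·x - 273.15.
(5/9·x - 273.15) - x = -365  ⇒  (-4/9)·x = -91.85  ⇒  x = 206.6625°R.
In Celsius: (206.6625 - 491.67) × 5/9 = -158.3375°C.
In Fahrenheit: -158.3375 × 1.8 + 32 = -253.0°F.

-253.0°F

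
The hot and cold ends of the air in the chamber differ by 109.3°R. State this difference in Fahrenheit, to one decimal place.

Rankine and Fahrenheit degrees are the same size, so the interval is unchanged: 109.3.

109.3°F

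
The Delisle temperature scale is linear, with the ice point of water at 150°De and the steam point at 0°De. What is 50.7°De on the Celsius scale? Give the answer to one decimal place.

66.2°C

Linear interpolation between the fixed points: C = (50.7 - 150) × 100 / (0 - 150) = 66.2000°C.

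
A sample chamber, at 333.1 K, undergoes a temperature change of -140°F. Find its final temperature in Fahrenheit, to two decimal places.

-0.09°F

Initial temperature in Celsius: 333.1 - 273.15 = 59.9500°C.
The 140°F change is an interval, so only the factor 5/9 applies: -140 × 5/9 = -77.7778°C.
Final Celsius temperature: 59.9500 - 77.7778 = -17.8278°C.
In Fahrenheit: -17.8278 × 1.8 + 32 = -0.09°F.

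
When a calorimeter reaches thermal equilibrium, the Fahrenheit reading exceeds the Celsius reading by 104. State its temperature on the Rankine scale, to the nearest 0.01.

653.67°R

Let x be the Fahrenheit reading; then the Celsius reading is 5/9·x - 17.7778.
(5/9·x - 17.7778) - x = -104  ⇒  (-4/9)·x = -86.2222  ⇒  x = 194.0000°F.
In Celsius: (194 - 32) × 5/9 = 90.0000°C.
In Rankine: 90.0000 × 1.8 + 491.67 = 653.67°R.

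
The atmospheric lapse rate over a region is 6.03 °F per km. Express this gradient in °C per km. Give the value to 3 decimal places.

Since only a temperature interval is involved, the additive offset between the scales drops out.
A change of 1°F is a change of 5/9°C, so 6.03 × 5/9 = 3.350.

3.350 °C/km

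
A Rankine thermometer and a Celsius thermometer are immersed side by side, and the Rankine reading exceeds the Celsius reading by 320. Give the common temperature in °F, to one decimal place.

Let x be the Rankine reading; then the Celsius reading is 5/9·x - 273.15.
(5/9·x - 273.15) - x = -320  ⇒  (-4/9)·x = -46.85  ⇒  x = 105.4125°R.
In Celsius: (105.4125 - 491.67) × 5/9 = -214.5875°C.
In Fahrenheit: -214.5875 × 1.8 + 32 = -354.3°F.

-354.3°F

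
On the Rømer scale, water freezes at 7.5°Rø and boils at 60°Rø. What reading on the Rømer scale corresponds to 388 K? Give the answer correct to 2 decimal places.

67.80°Rø

First in Celsius: 388 - 273.15 = 114.8500°C.
Linearly onto the Rømer scale: 7.5 + (114.8500 / 100) × (60 - 7.5) = 67.80°Rø.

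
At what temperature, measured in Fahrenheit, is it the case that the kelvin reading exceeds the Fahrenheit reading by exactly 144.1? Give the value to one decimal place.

250.4°F

Let F be the Fahrenheit reading. The kelvin reading is K = 5/9·F + 255.372.
Require K - F = 144.1: (-4/9)·F + 255.372 = 144.1.
F = (144.1 - 255.372) / (-4/9) = 250.4.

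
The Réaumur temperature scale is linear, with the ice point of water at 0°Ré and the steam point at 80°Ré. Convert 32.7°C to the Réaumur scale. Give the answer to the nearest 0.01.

26.16°Ré

Linearly onto the Réaumur scale: 0 + (32.7000 / 100) × (80 - 0) = 26.16°Ré.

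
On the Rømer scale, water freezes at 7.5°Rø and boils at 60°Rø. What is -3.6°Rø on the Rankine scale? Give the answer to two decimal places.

Linear interpolation between the fixed points: C = (-3.6 - 7.5) × 100 / (60 - 7.5) = -21.1429°C.
Then -21.1429 × 1.8 + 491.67 = 453.61°R.

453.61°R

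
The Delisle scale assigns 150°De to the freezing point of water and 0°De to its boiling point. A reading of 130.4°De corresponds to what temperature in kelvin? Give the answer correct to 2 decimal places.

286.22 K

Linear interpolation between the fixed points: C = (130.4 - 150) × 100 / (0 - 150) = 13.0667°C.
Then 13.0667 + 273.15 = 286.22 K.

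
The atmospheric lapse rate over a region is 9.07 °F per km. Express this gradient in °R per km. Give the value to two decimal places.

9.07 °R/km

The quantity depends on a temperature interval, so only the ratio of degree sizes applies; the offset between the scales is irrelevant.
A change of 1°F is a change of 1°R, so 9.07 × 1 = 9.07.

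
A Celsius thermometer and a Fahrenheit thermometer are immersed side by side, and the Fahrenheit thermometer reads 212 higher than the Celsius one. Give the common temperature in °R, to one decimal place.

896.7°R

Let x be the Celsius reading; then the Fahrenheit reading is 1.8·x + 32.
(1.8·x + 32) - x = 212  ⇒  (0.8)·x = 180  ⇒  x = 225.0000°C.
In Rankine: 225.0000 × 1.8 + 491.67 = 896.7°R.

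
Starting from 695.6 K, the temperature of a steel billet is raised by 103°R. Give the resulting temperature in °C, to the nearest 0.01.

479.67°C

Initial temperature in Celsius: 695.6 - 273.15 = 422.4500°C.
The 103°R change is an interval, so only the factor 5/9 applies: +103 × 5/9 = +57.2222°C.
Final Celsius temperature: 422.4500 + 57.2222 = 479.6722°C.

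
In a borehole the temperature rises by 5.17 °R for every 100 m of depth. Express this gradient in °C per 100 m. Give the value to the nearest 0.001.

Since only a temperature interval is involved, the additive offset between the scales drops out.
A change of 1°R is a change of 5/9°C, so 5.17 × 5/9 = 2.872.

2.872 °C/100 m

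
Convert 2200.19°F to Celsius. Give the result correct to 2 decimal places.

1204.55°C

In Celsius: (2200.19 - 32) × 5/9 = 1204.5500°C.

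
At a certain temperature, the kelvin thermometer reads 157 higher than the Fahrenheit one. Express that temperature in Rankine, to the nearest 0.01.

Let x be the Fahrenheit reading; then the kelvin reading is 5/9·x + 255.372.
(5/9·x + 255.372) - x = 157  ⇒  (-4/9)·x = -98.3722  ⇒  x = 221.3375°F.
In Celsius: (221.3375 - 32) × 5/9 = 105.1875°C.
In Rankine: 105.1875 × 1.8 + 491.67 = 681.01°R.

681.01°R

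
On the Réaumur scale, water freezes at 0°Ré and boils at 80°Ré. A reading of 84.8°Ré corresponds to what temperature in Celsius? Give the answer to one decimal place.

Linear interpolation between the fixed points: C = (84.8 - 0) × 100 / (80 - 0) = 106.0000°C.

106.0°C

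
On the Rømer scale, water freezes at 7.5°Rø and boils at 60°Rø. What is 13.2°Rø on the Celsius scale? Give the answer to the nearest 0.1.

Linear interpolation between the fixed points: C = (13.2 - 7.5) × 100 / (60 - 7.5) = 10.8571°C.

10.9°C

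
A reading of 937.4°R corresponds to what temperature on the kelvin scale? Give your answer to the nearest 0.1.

In Celsius: (937.4 - 491.67) × 5/9 = 247.6278°C.
In kelvin: 247.6278 + 273.15 = 520.8 K.

520.8 K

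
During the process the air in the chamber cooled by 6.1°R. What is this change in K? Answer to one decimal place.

An interval of 1°R corresponds to 5/9 K.
6.1 × 5/9 = 3.4.

3.4 K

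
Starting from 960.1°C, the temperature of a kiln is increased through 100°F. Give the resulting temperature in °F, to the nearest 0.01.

The 100°F change is an interval, so only the factor 5/9 applies: +100 × 5/9 = +55.5556°C.
Final Celsius temperature: 960.1000 + 55.5556 = 1015.6556°C.
In Fahrenheit: 1015.6556 × 1.8 + 32 = 1860.18°F.

1860.18°F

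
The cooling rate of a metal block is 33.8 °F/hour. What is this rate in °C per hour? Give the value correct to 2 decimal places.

18.78 °C/hour

The quantity depends on a temperature interval, so only the ratio of degree sizes applies; the offset between the scales is irrelevant.
A change of 1°F is a change of 5/9°C, so 33.8 × 5/9 = 18.78.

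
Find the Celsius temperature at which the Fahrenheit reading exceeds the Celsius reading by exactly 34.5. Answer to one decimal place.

3.1°C

Let C be the Celsius reading. The Fahrenheit reading is F = 1.8·C + 32.
Require F - C = 34.5: (0.8)·C + 32 = 34.5.
C = (34.5 - 32) / (0.8) = 3.1.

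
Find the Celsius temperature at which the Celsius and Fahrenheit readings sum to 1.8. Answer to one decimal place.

-10.8°C

Let C be the Celsius reading. The Fahrenheit reading is F = 1.8·C + 32.
Require C + F = 1.8: (2.8)·C + 32 = 1.8.
C = (1.8 - 32) / (2.8) = -10.8.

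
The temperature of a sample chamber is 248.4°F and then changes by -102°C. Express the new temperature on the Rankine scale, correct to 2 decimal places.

Initial temperature in Celsius: (248.4 - 32) × 5/9 = 120.2222°C.
Final Celsius temperature: 120.2222 - 102.0000 = 18.2222°C.
In Rankine: 18.2222 × 1.8 + 491.67 = 524.47°R.

524.47°R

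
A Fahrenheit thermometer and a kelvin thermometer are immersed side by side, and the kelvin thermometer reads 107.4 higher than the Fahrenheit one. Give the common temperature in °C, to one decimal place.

167.2°C

Let x be the Fahrenheit reading; then the kelvin reading is 5/9·x + 255.372.
(5/9·x + 255.372) - x = 107.4  ⇒  (-4/9)·x = -147.972  ⇒  x = 332.9375°F.
In Celsius: (332.9375 - 32) × 5/9 = 167.2°C.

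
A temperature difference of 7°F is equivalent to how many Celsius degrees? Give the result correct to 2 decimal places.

For a temperature interval the offset drops out; only the factor 5/9 applies.
7 × 5/9 = 3.89.

3.89°C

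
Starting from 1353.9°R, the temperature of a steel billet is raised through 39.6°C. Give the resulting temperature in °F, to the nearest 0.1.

965.5°F

Initial temperature in Celsius: (1353.9 - 491.67) × 5/9 = 479.0167°C.
Final Celsius temperature: 479.0167 + 39.6000 = 518.6167°C.
In Fahrenheit: 518.6167 × 1.8 + 32 = 965.5°F.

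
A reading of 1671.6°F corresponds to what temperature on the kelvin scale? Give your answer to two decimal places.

In Celsius: (1671.6 - 32) × 5/9 = 910.8889°C.
In kelvin: 910.8889 + 273.15 = 1184.04 K.

1184.04 K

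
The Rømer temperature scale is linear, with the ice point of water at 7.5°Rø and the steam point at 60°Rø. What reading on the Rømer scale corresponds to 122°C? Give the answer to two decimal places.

Linearly onto the Rømer scale: 7.5 + (122.0000 / 100) × (60 - 7.5) = 71.55°Rø.

71.55°Rø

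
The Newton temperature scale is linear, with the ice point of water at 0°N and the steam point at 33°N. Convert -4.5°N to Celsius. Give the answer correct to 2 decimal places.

Linear interpolation between the fixed points: C = (-4.5 - 0) × 100 / (33 - 0) = -13.6364°C.

-13.64°C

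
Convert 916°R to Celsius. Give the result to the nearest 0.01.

235.74°C

In Celsius: (916 - 491.67) × 5/9 = 235.7389°C.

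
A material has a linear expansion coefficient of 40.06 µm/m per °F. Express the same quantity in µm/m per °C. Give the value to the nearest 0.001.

The quantity depends on a temperature interval, so only the ratio of degree sizes applies; the offset between the scales is irrelevant.
A change of 1°C is a change of 1.8°F, so per °C the value is 40.06 × 1.8 = 72.108.

72.108 µm/m per °C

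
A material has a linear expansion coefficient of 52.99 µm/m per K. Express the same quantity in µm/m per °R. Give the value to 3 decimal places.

29.439 µm/m per °R

The quantity depends on a temperature interval, so only the ratio of degree sizes applies; the offset between the scales is irrelevant.
A change of 1°R is a change of 5/9 K, so per °R the value is 52.99 × 5/9 = 29.439.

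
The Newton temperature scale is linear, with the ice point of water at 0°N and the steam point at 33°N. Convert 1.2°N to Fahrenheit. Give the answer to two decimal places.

38.55°F

Linear interpolation between the fixed points: C = (1.2 - 0) × 100 / (33 - 0) = 3.6364°C.
Then 3.6364 × 1.8 + 32 = 38.55°F.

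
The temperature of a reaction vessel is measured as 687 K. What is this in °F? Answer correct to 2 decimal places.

776.93°F

In Celsius: 687 - 273.15 = 413.8500°C.
In Fahrenheit: 413.8500 × 1.8 + 32 = 776.93°F.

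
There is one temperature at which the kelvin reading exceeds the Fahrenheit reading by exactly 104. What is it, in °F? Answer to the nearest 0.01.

Let F be the Fahrenheit reading. The kelvin reading is K = 5/9·F + 255.372.
Require K - F = 104: (-4/9)·F + 255.372 = 104.
F = (104 - 255.372) / (-4/9) = 340.59.

340.59°F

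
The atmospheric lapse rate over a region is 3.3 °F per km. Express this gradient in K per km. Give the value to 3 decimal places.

1.833 K/km

The quantity depends on a temperature interval, so only the ratio of degree sizes applies; the offset between the scales is irrelevant.
A change of 1°F is a change of 5/9 K, so 3.3 × 5/9 = 1.833.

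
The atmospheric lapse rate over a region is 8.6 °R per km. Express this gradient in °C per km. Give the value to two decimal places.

Since only a temperature interval is involved, the additive offset between the scales drops out.
A change of 1°R is a change of 5/9°C, so 8.6 × 5/9 = 4.78.

4.78 °C/km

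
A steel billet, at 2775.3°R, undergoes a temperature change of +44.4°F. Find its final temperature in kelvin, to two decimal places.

Initial temperature in Celsius: (2775.3 - 491.67) × 5/9 = 1268.6833°C.
The 44.4°F change is an interval, so only the factor 5/9 applies: +44.4 × 5/9 = +24.6667°C.
Final Celsius temperature: 1268.6833 + 24.6667 = 1293.3500°C.
In kelvin: 1293.3500 + 273.15 = 1566.50 K.

1566.50 K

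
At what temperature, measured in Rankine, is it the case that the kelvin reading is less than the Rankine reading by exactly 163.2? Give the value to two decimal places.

367.20°R

Let R be the Rankine reading. The kelvin reading is K = 5/9·R.
Require K - R = -163.2: (-4/9)·R = -163.2.
R = (-163.2) / (-4/9) = 367.20.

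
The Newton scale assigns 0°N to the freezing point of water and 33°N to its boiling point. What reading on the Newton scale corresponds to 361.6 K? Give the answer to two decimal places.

29.19°N

First in Celsius: 361.6 - 273.15 = 88.4500°C.
Linearly onto the Newton scale: 0 + (88.4500 / 100) × (33 - 0) = 29.19°N.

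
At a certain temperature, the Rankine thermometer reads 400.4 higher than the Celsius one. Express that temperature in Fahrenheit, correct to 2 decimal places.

Let x be the Celsius reading; then the Rankine reading is 1.8·x + 491.67.
(1.8·x + 491.67) - x = 400.4  ⇒  (0.8)·x = -91.27  ⇒  x = -114.0875°C.
In Fahrenheit: -114.0875 × 1.8 + 32 = -173.36°F.

-173.36°F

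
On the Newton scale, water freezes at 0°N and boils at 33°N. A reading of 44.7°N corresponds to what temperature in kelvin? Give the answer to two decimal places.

Linear interpolation between the fixed points: C = (44.7 - 0) × 100 / (33 - 0) = 135.4545°C.
Then 135.4545 + 273.15 = 408.60 K.

408.60 K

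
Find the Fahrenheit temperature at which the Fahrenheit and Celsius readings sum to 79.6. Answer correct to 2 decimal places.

62.60°F

Let F be the Fahrenheit reading. The Celsius reading is C = 5/9·F - 17.7778.
Require F + C = 79.6: (14/9)·F - 17.7778 = 79.6.
F = (79.6 + 17.7778) / (14/9) = 62.60.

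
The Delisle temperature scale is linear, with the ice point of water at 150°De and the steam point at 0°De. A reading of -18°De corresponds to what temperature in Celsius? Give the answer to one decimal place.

Linear interpolation between the fixed points: C = (-18 - 150) × 100 / (0 - 150) = 112.0000°C.

112.0°C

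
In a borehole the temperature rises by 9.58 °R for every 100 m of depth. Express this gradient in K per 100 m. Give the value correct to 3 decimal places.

Since only a temperature interval is involved, the additive offset between the scales drops out.
A change of 1°R is a change of 5/9 K, so 9.58 × 5/9 = 5.322.

5.322 K/100 m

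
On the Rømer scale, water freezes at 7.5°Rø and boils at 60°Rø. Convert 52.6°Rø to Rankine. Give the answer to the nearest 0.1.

646.3°R

Linear interpolation between the fixed points: C = (52.6 - 7.5) × 100 / (60 - 7.5) = 85.9048°C.
Then 85.9048 × 1.8 + 491.67 = 646.3°R.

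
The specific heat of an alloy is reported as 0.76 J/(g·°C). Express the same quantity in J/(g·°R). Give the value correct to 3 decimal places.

0.422 J/(g·°R)

Since only a temperature interval is involved, the additive offset between the scales drops out.
A change of 1°R is a change of 5/9°C, so per °R the value is 0.76 × 5/9 = 0.422.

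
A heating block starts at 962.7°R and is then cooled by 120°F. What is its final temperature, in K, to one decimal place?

Initial temperature in Celsius: (962.7 - 491.67) × 5/9 = 261.6833°C.
The 120°F change is an interval, so only the factor 5/9 applies: -120 × 5/9 = -66.6667°C.
Final Celsius temperature: 261.6833 - 66.6667 = 195.0167°C.
In kelvin: 195.0167 + 273.15 = 468.2 K.

468.2 K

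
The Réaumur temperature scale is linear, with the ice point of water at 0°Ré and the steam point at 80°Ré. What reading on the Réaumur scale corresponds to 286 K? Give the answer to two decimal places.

First in Celsius: 286 - 273.15 = 12.8500°C.
Linearly onto the Réaumur scale: 0 + (12.8500 / 100) × (80 - 0) = 10.28°Ré.

10.28°Ré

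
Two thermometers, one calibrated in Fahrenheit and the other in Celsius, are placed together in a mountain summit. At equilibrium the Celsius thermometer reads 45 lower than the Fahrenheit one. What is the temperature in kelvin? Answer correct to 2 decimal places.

289.40 K

Let x be the Fahrenheit reading; then the Celsius reading is 5/9·x - 17.7778.
(5/9·x - 17.7778) - x = -45  ⇒  (-4/9)·x = -27.2222  ⇒  x = 61.2500°F.
In Celsius: (61.25 - 32) × 5/9 = 16.2500°C.
In kelvin: 16.2500 + 273.15 = 289.40 K.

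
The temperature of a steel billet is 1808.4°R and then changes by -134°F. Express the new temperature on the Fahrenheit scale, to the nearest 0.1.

1214.7°F

Initial temperature in Celsius: (1808.4 - 491.67) × 5/9 = 731.5167°C.
The 134°F change is an interval, so only the factor 5/9 applies: -134 × 5/9 = -74.4444°C.
Final Celsius temperature: 731.5167 - 74.4444 = 657.0722°C.
In Fahrenheit: 657.0722 × 1.8 + 32 = 1214.7°F.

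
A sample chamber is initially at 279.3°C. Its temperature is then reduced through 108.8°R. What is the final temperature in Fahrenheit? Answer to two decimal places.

The 108.8°R change is an interval, so only the factor 5/9 applies: -108.8 × 5/9 = -60.4444°C.
Final Celsius temperature: 279.3000 - 60.4444 = 218.8556°C.
In Fahrenheit: 218.8556 × 1.8 + 32 = 425.94°F.

425.94°F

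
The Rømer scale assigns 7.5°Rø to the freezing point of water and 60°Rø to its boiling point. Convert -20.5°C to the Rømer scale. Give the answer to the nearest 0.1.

-3.3°Rø

Linearly onto the Rømer scale: 7.5 + (-20.5000 / 100) × (60 - 7.5) = -3.3°Rø.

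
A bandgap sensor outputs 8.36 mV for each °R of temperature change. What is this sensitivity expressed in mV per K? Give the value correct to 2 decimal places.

15.05 mV per K

Since only a temperature interval is involved, the additive offset between the scales drops out.
A change of 1 K is a change of 1.8°R, so per K the value is 8.36 × 1.8 = 15.05.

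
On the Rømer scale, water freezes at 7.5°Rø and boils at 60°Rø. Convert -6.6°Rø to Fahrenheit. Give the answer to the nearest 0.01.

Linear interpolation between the fixed points: C = (-6.6 - 7.5) × 100 / (60 - 7.5) = -26.8571°C.
Then -26.8571 × 1.8 + 32 = -16.34°F.

-16.34°F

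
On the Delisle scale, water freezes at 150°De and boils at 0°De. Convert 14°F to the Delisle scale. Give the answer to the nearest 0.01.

First in Celsius: (14 - 32) × 5/9 = -10.0000°C.
Linearly onto the Delisle scale: 150 + (-10.0000 / 100) × (0 - 150) = 165.00°De.

165.00°De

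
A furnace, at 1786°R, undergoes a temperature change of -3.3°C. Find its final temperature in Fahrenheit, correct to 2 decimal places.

Initial temperature in Celsius: (1786 - 491.67) × 5/9 = 719.0722°C.
Final Celsius temperature: 719.0722 - 3.3000 = 715.7722°C.
In Fahrenheit: 715.7722 × 1.8 + 32 = 1320.39°F.

1320.39°F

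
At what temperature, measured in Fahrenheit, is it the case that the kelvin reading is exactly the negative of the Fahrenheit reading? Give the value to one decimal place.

Let F be the Fahrenheit reading. The kelvin reading is K = 5/9·F + 255.372.
Require K = -1·F: 5/9·F + 255.372 = -1·F.
(14/9)·F = -255.372  ⇒  F = -164.2.

-164.2°F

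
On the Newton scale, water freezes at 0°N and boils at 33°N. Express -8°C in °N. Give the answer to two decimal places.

-2.64°N

Linearly onto the Newton scale: 0 + (-8.0000 / 100) × (33 - 0) = -2.64°N.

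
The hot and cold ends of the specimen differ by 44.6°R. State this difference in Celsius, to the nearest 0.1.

Only the scale ratio 5/9 matters for a change in temperature.
44.6 × 5/9 = 24.8.

24.8°C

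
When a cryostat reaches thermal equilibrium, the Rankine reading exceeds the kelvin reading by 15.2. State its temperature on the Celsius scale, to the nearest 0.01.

-254.15°C

Let x be the Rankine reading; then the kelvin reading is 5/9·x.
(5/9·x) - x = -15.2  ⇒  (-4/9)·x = -15.2  ⇒  x = 34.2000°R.
In Celsius: (34.2 - 491.67) × 5/9 = -254.15°C.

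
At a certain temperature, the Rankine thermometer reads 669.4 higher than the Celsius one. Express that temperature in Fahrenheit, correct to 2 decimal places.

Let x be the Celsius reading; then the Rankine reading is 1.8·x + 491.67.
(1.8·x + 491.67) - x = 669.4  ⇒  (0.8)·x = 177.73  ⇒  x = 222.1625°C.
In Fahrenheit: 222.1625 × 1.8 + 32 = 431.89°F.

431.89°F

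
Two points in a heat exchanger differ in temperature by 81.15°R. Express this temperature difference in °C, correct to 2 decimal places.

An interval of 1°R corresponds to 5/9°C.
81.15 × 5/9 = 45.08.

45.08°C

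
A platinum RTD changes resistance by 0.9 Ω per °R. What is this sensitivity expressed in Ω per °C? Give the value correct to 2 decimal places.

Since only a temperature interval is involved, the additive offset between the scales drops out.
A change of 1°C is a change of 1.8°R, so per °C the value is 0.9 × 1.8 = 1.62.

1.62 Ω per °C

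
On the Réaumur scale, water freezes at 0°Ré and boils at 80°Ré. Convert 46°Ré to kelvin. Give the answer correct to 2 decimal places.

330.65 K

Linear interpolation between the fixed points: C = (46 - 0) × 100 / (80 - 0) = 57.5000°C.
Then 57.5000 + 273.15 = 330.65 K.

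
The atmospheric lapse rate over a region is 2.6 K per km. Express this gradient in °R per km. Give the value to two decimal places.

4.68 °R/km

Since only a temperature interval is involved, the additive offset between the scales drops out.
A change of 1 K is a change of 1.8°R, so 2.6 × 1.8 = 4.68.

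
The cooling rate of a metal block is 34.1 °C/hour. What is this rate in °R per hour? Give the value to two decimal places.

The quantity depends on a temperature interval, so only the ratio of degree sizes applies; the offset between the scales is irrelevant.
A change of 1°C is a change of 1.8°R, so 34.1 × 1.8 = 61.38.

61.38 °R/hour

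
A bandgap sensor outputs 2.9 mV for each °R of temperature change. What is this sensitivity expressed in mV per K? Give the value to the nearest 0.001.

The quantity depends on a temperature interval, so only the ratio of degree sizes applies; the offset between the scales is irrelevant.
A change of 1 K is a change of 1.8°R, so per K the value is 2.9 × 1.8 = 5.220.

5.220 mV per K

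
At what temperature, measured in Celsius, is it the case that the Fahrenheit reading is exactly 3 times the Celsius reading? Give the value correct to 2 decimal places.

Let C be the Celsius reading. The Fahrenheit reading is F = 1.8·C + 32.
Require F = 3·C: 1.8·C + 32 = 3·C.
(-1.2)·C = -32  ⇒  C = 26.67.

26.67°C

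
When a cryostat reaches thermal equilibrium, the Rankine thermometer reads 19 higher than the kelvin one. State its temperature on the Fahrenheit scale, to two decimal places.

-416.92°F

Let x be the kelvin reading; then the Rankine reading is 1.8·x.
(1.8·x) - x = 19  ⇒  (0.8)·x = 19  ⇒  x = 23.7500 K.
In Celsius: 23.75 - 273.15 = -249.4000°C.
In Fahrenheit: -249.4000 × 1.8 + 32 = -416.92°F.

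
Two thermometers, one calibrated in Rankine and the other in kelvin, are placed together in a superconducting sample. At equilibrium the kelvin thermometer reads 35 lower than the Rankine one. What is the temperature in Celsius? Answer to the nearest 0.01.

Let x be the Rankine reading; then the kelvin reading is 5/9·x.
(5/9·x) - x = -35  ⇒  (-4/9)·x = -35  ⇒  x = 78.7500°R.
In Celsius: (78.75 - 491.67) × 5/9 = -229.40°C.

-229.40°C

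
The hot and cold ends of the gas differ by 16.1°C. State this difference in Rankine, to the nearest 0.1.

For a temperature interval the offset drops out; only the factor 1.8 applies.
16.1 × 1.8 = 29.0.

29.0°R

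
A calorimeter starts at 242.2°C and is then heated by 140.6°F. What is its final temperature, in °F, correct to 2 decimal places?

608.56°F

The 140.6°F change is an interval, so only the factor 5/9 applies: +140.6 × 5/9 = +78.1111°C.
Final Celsius temperature: 242.2000 + 78.1111 = 320.3111°C.
In Fahrenheit: 320.3111 × 1.8 + 32 = 608.56°F.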